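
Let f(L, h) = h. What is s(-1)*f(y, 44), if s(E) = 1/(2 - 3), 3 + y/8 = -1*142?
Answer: -44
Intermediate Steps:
y = -1160 (y = -24 + 8*(-1*142) = -24 + 8*(-142) = -24 - 1136 = -1160)
s(E) = -1 (s(E) = 1/(-1) = -1)
s(-1)*f(y, 44) = -1*44 = -44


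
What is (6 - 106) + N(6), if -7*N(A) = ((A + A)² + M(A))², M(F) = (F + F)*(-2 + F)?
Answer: -37564/7 ≈ -5366.3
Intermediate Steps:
M(F) = 2*F*(-2 + F) (M(F) = (2*F)*(-2 + F) = 2*F*(-2 + F))
N(A) = -(4*A² + 2*A*(-2 + A))²/7 (N(A) = -((A + A)² + 2*A*(-2 + A))²/7 = -((2*A)² + 2*A*(-2 + A))²/7 = -(4*A² + 2*A*(-2 + A))²/7)
(6 - 106) + N(6) = (6 - 106) - 4/7*6²*(-2 + 3*6)² = -100 - 4/7*36*(-2 + 18)² = -100 - 4/7*36*16² = -100 - 4/7*36*256 = -100 - 36864/7 = -37564/7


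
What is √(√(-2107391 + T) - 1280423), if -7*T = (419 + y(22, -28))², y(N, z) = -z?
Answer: √(-62740727 + 7*I*√104660822)/7 ≈ 0.64578 + 1131.6*I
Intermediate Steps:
T = -199809/7 (T = -(419 - 1*(-28))²/7 = -(419 + 28)²/7 = -⅐*447² = -⅐*199809 = -199809/7 ≈ -28544.)
√(√(-2107391 + T) - 1280423) = √(√(-2107391 - 199809/7) - 1280423) = √(√(-14951546/7) - 1280423) = √(I*√104660822/7 - 1280423) = √(-1280423 + I*√104660822/7)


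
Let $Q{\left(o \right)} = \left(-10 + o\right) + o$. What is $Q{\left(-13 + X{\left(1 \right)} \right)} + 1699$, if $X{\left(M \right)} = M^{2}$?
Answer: $1665$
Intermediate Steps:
$Q{\left(o \right)} = -10 + 2 o$
$Q{\left(-13 + X{\left(1 \right)} \right)} + 1699 = \left(-10 + 2 \left(-13 + 1^{2}\right)\right) + 1699 = \left(-10 + 2 \left(-13 + 1\right)\right) + 1699 = \left(-10 + 2 \left(-12\right)\right) + 1699 = \left(-10 - 24\right) + 1699 = -34 + 1699 = 1665$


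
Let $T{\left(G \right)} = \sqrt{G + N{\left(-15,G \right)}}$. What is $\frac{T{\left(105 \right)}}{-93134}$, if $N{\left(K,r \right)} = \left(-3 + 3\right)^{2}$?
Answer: $- \frac{\sqrt{105}}{93134} \approx -0.00011002$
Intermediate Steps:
$N{\left(K,r \right)} = 0$ ($N{\left(K,r \right)} = 0^{2} = 0$)
$T{\left(G \right)} = \sqrt{G}$ ($T{\left(G \right)} = \sqrt{G + 0} = \sqrt{G}$)
$\frac{T{\left(105 \right)}}{-93134} = \frac{\sqrt{105}}{-93134} = \sqrt{105} \left(- \frac{1}{93134}\right) = - \frac{\sqrt{105}}{93134}$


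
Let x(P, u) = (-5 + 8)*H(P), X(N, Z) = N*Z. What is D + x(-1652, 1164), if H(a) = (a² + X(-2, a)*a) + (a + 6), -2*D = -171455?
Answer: -16213045/2 ≈ -8.1065e+6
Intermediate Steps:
D = 171455/2 (D = -½*(-171455) = 171455/2 ≈ 85728.)
H(a) = 6 + a - a² (H(a) = (a² + (-2*a)*a) + (a + 6) = (a² - 2*a²) + (6 + a) = -a² + (6 + a) = 6 + a - a²)
x(P, u) = 18 - 3*P² + 3*P (x(P, u) = (-5 + 8)*(6 + P - P²) = 3*(6 + P - P²) = 18 - 3*P² + 3*P)
D + x(-1652, 1164) = 171455/2 + (18 - 3*(-1652)² + 3*(-1652)) = 171455/2 + (18 - 3*2729104 - 4956) = 171455/2 + (18 - 8187312 - 4956) = 171455/2 - 8192250 = -16213045/2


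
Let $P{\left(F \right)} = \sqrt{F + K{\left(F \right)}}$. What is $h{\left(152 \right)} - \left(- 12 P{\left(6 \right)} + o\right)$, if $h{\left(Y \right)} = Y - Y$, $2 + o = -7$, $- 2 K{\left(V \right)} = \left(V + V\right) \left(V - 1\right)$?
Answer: $9 + 24 i \sqrt{6} \approx 9.0 + 58.788 i$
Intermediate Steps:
$K{\left(V \right)} = - V \left(-1 + V\right)$ ($K{\left(V \right)} = - \frac{\left(V + V\right) \left(V - 1\right)}{2} = - \frac{2 V \left(-1 + V\right)}{2} = - V \left(-1 + V\right)$)
$P{\left(F \right)} = \sqrt{F + F \left(1 - F\right)}$
$o = -9$ ($o = -2 - 7 = -9$)
$h{\left(Y \right)} = 0$
$h{\left(152 \right)} - \left(- 12 P{\left(6 \right)} + o\right) = 0 - \left(- 12 \sqrt{6 \left(2 - 6\right)} - 9\right) = 0 - \left(- 12 \sqrt{6 \left(-4\right)} - 9\right) = 0 - \left(- 12 \sqrt{-24} - 9\right) = 0 - \left(- 12 \cdot 2 i \sqrt{6} - 9\right) = 0 - \left(- 24 i \sqrt{6} - 9\right) = 0 - \left(-9 - 24 i \sqrt{6}\right) = 0 + \left(9 + 24 i \sqrt{6}\right) = 9 + 24 i \sqrt{6}$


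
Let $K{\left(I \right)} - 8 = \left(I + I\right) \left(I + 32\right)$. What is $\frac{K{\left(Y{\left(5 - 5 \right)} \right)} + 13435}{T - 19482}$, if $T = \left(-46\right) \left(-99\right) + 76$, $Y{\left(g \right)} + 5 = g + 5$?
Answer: $- \frac{13443}{14852} \approx -0.90513$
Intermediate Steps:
$Y{\left(g \right)} = g$ ($Y{\left(g \right)} = -5 + \left(g + 5\right) = -5 + \left(5 + g\right) = g$)
$K{\left(I \right)} = 8 + 2 I \left(32 + I\right)$ ($K{\left(I \right)} = 8 + \left(I + I\right) \left(I + 32\right) = 8 + 2 I \left(32 + I\right)$)
$T = 4630$ ($T = 4554 + 76 = 4630$)
$\frac{K{\left(Y{\left(5 - 5 \right)} \right)} + 13435}{T - 19482} = \frac{\left(8 + 2 \left(5 - 5\right)^{2} + 64 \left(5 - 5\right)\right) + 13435}{4630 - 19482} = \frac{\left(8 + 2 \cdot 0^{2} + 64 \cdot 0\right) + 13435}{-14852} = \left(\left(8 + 2 \cdot 0 + 0\right) + 13435\right) \left(- \frac{1}{14852}\right) = \left(\left(8 + 0 + 0\right) + 13435\right) \left(- \frac{1}{14852}\right) = \left(8 + 13435\right) \left(- \frac{1}{14852}\right) = 13443 \left(- \frac{1}{14852}\right) = - \frac{13443}{14852}$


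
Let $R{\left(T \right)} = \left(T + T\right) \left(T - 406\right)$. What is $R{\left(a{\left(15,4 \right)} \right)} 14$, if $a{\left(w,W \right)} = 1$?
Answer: $-11340$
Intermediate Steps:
$R{\left(T \right)} = 2 T \left(-406 + T\right)$
$R{\left(a{\left(15,4 \right)} \right)} 14 = 2 \cdot 1 \left(-406 + 1\right) 14 = 2 \cdot 1 \left(-405\right) 14 = \left(-810\right) 14 = -11340$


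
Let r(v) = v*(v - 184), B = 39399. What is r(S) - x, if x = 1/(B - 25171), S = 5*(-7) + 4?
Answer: 94829619/14228 ≈ 6665.0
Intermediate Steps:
S = -31 (S = -35 + 4 = -31)
r(v) = v*(-184 + v)
x = 1/14228 (x = 1/(39399 - 25171) = 1/14228 ≈ 7.0284e-5)
r(S) - x = -31*(-184 - 31) - 1*1/14228 = -31*(-215) - 1/14228 = 6665 - 1/14228 = 94829619/14228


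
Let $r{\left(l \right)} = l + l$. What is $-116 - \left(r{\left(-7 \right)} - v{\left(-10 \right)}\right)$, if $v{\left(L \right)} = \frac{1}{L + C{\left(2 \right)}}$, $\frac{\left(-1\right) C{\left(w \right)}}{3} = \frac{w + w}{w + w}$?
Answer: $- \frac{1327}{13} \approx -102.08$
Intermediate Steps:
$r{\left(l \right)} = 2 l$
$C{\left(w \right)} = -3$ ($C{\left(w \right)} = - 3 \frac{w + w}{w + w} = - 3 \frac{2 w}{2 w} = - 3 \cdot 2 w \frac{1}{2 w} = \left(-3\right) 1 = -3$)
$v{\left(L \right)} = \frac{1}{-3 + L}$ ($v{\left(L \right)} = \frac{1}{L - 3} = \frac{1}{-3 + L}$)
$-116 - \left(r{\left(-7 \right)} - v{\left(-10 \right)}\right) = -116 - \left(2 \left(-7\right) - \frac{1}{-3 - 10}\right) = -116 - \left(-14 - \frac{1}{-13}\right) = -116 - \left(-14 - - \frac{1}{13}\right) = -116 - \left(-14 + \frac{1}{13}\right) = -116 - - \frac{181}{13} = -116 + \frac{181}{13} = - \frac{1327}{13}$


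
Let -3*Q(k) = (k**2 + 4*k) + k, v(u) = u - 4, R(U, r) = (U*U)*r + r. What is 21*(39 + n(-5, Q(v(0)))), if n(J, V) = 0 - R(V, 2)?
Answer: 2107/3 ≈ 702.33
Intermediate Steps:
R(U, r) = r + r*U**2 (R(U, r) = U**2*r + r = r*U**2 + r = r + r*U**2)
v(u) = -4 + u
Q(k) = -5*k/3 - k**2/3 (Q(k) = -((k**2 + 4*k) + k)/3 = -(k**2 + 5*k)/3 = -5*k/3 - k**2/3)
n(J, V) = -2 - 2*V**2 (n(J, V) = 0 - 2*(1 + V**2) = 0 - (2 + 2*V**2) = 0 + (-2 - 2*V**2) = -2 - 2*V**2)
21*(39 + n(-5, Q(v(0)))) = 21*(39 + (-2 - 2*(-4 + 0)**2*(5 + (-4 + 0))**2/9)) = 21*(39 + (-2 - 2*16*(5 - 4)**2/9)) = 21*(39 + (-2 - 2*(-1/3*(-4)*1)**2)) = 21*(39 + (-2 - 2*(4/3)**2)) = 21*(39 + (-2 - 2*16/9)) = 21*(39 + (-2 - 32/9)) = 21*(39 - 50/9) = 21*(301/9) = 2107/3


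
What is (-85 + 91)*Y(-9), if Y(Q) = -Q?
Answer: 54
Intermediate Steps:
(-85 + 91)*Y(-9) = (-85 + 91)*(-1*(-9)) = 6*9 = 54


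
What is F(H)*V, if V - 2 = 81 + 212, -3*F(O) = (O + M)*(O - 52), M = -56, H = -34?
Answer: -761100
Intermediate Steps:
F(O) = -(-56 + O)*(-52 + O)/3 (F(O) = -(O - 56)*(O - 52)/3 = -(-56 + O)*(-52 + O)/3)
V = 295 (V = 2 + (81 + 212) = 2 + 293 = 295)
F(H)*V = (-2912/3 + 36*(-34) - ⅓*(-34)²)*295 = (-2912/3 - 1224 - ⅓*1156)*295 = (-2912/3 - 1224 - 1156/3)*295 = -2580*295 = -761100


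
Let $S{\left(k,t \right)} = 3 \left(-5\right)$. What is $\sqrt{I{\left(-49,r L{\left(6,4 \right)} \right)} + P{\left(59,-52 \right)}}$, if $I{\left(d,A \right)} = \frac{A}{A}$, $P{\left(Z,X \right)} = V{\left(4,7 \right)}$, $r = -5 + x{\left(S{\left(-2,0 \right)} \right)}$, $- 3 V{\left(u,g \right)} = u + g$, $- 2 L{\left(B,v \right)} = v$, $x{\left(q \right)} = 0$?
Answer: $\frac{2 i \sqrt{6}}{3} \approx 1.633 i$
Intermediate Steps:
$S{\left(k,t \right)} = -15$
$L{\left(B,v \right)} = - \frac{v}{2}$
$V{\left(u,g \right)} = - \frac{g}{3} - \frac{u}{3}$ ($V{\left(u,g \right)} = - \frac{u + g}{3} = - \frac{g + u}{3} = - \frac{g}{3} - \frac{u}{3}$)
$r = -5$ ($r = -5 + 0 = -5$)
$P{\left(Z,X \right)} = - \frac{11}{3}$ ($P{\left(Z,X \right)} = \left(- \frac{1}{3}\right) 7 - \frac{4}{3} = - \frac{7}{3} - \frac{4}{3} = - \frac{11}{3}$)
$I{\left(d,A \right)} = 1$
$\sqrt{I{\left(-49,r L{\left(6,4 \right)} \right)} + P{\left(59,-52 \right)}} = \sqrt{1 - \frac{11}{3}} = \sqrt{- \frac{8}{3}} = \frac{2 i \sqrt{6}}{3}$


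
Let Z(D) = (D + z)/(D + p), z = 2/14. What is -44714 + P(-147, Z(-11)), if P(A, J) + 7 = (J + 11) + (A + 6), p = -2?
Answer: -4081365/91 ≈ -44850.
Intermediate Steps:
z = ⅐ (z = 2*(1/14) = ⅐ ≈ 0.14286)
Z(D) = (⅐ + D)/(-2 + D) (Z(D) = (D + ⅐)/(D - 2) = (⅐ + D)/(-2 + D))
P(A, J) = 10 + A + J (P(A, J) = -7 + ((J + 11) + (A + 6)) = -7 + ((11 + J) + (6 + A)) = -7 + (17 + A + J) = 10 + A + J)
-44714 + P(-147, Z(-11)) = -44714 + (10 - 147 + (⅐ - 11)/(-2 - 11)) = -44714 + (10 - 147 - 76/7/(-13)) = -44714 + (10 - 147 - 1/13*(-76/7)) = -44714 + (10 - 147 + 76/91) = -44714 - 12391/91 = -4081365/91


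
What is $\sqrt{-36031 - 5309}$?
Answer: $2 i \sqrt{10335} \approx 203.32 i$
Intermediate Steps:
$\sqrt{-36031 - 5309} = \sqrt{-41340} = 2 i \sqrt{10335}$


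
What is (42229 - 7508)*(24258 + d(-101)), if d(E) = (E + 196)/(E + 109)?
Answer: 6741394639/8 ≈ 8.4267e+8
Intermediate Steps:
d(E) = (196 + E)/(109 + E)
(42229 - 7508)*(24258 + d(-101)) = (42229 - 7508)*(24258 + (196 - 101)/(109 - 101)) = 34721*(24258 + 95/8) = 34721*(194159/8) = 6741394639/8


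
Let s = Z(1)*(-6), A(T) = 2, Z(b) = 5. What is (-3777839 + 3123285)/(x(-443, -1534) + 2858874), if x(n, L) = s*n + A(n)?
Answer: -327277/1436083 ≈ -0.22790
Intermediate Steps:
s = -30 (s = 5*(-6) = -30)
x(n, L) = 2 - 30*n (x(n, L) = -30*n + 2 = 2 - 30*n)
(-3777839 + 3123285)/(x(-443, -1534) + 2858874) = (-3777839 + 3123285)/((2 - 30*(-443)) + 2858874) = -654554/((2 + 13290) + 2858874) = -654554/(13292 + 2858874) = -654554/2872166 = -654554*1/2872166 = -327277/1436083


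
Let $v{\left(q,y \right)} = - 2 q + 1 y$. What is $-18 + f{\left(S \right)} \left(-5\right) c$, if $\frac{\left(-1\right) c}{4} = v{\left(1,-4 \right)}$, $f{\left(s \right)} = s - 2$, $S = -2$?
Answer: $462$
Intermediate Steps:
$v{\left(q,y \right)} = y - 2 q$ ($v{\left(q,y \right)} = - 2 q + y = y - 2 q$)
$f{\left(s \right)} = -2 + s$
$c = 24$ ($c = - 4 \left(-4 - 2\right) = \left(-4\right) \left(-6\right) = 24$)
$-18 + f{\left(S \right)} \left(-5\right) c = -18 + \left(-2 - 2\right) \left(-5\right) 24 = -18 + \left(-4\right) \left(-5\right) 24 = -18 + 20 \cdot 24 = -18 + 480 = 462$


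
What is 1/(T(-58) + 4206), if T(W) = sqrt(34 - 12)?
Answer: 2103/8845207 - sqrt(22)/17690414 ≈ 0.00023749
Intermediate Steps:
T(W) = sqrt(22)
1/(T(-58) + 4206) = 1/(sqrt(22) + 4206) = 1/(4206 + sqrt(22))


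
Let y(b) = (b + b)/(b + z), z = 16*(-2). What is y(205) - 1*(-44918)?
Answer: 7771224/173 ≈ 44920.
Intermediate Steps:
z = -32
y(b) = 2*b/(-32 + b) (y(b) = (b + b)/(b - 32) = (2*b)/(-32 + b) = 2*b/(-32 + b))
y(205) - 1*(-44918) = 2*205/(-32 + 205) - 1*(-44918) = 2*205/173 + 44918 = 2*205*(1/173) + 44918 = 410/173 + 44918 = 7771224/173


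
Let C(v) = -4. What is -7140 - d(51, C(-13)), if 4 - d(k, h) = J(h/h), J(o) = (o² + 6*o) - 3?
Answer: -7140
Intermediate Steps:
J(o) = -3 + o² + 6*o
d(k, h) = 0 (d(k, h) = 4 - (-3 + (h/h)² + 6*(h/h)) = 4 - (-3 + 1² + 6*1) = 4 - (-3 + 1 + 6) = 4 - 1*4 = 4 - 4 = 0)
-7140 - d(51, C(-13)) = -7140 - 1*0 = -7140 + 0 = -7140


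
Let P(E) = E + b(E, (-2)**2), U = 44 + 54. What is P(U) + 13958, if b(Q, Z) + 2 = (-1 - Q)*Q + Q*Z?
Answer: 4744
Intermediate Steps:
U = 98
b(Q, Z) = -2 + Q*Z + Q*(-1 - Q) (b(Q, Z) = -2 + ((-1 - Q)*Q + Q*Z) = -2 + (Q*(-1 - Q) + Q*Z) = -2 + (Q*Z + Q*(-1 - Q)) = -2 + Q*Z + Q*(-1 - Q))
P(E) = -2 - E**2 + 4*E (P(E) = E + (-2 - E - E**2 + E*(-2)**2) = E + (-2 - E - E**2 + E*4) = E + (-2 - E - E**2 + 4*E) = E + (-2 - E**2 + 3*E) = -2 - E**2 + 4*E)
P(U) + 13958 = (-2 - 1*98**2 + 4*98) + 13958 = (-2 - 1*9604 + 392) + 13958 = (-2 - 9604 + 392) + 13958 = -9214 + 13958 = 4744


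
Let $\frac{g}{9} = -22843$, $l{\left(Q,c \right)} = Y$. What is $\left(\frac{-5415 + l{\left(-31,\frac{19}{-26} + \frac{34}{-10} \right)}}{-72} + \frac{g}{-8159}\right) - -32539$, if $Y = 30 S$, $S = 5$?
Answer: $\frac{2130303319}{65272} \approx 32637.0$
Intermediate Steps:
$Y = 150$ ($Y = 30 \cdot 5 = 150$)
$l{\left(Q,c \right)} = 150$
$g = -205587$ ($g = 9 \left(-22843\right) = -205587$)
$\left(\frac{-5415 + l{\left(-31,\frac{19}{-26} + \frac{34}{-10} \right)}}{-72} + \frac{g}{-8159}\right) - -32539 = \left(\frac{-5415 + 150}{-72} - \frac{205587}{-8159}\right) - -32539 = \left(\left(-5265\right) \left(- \frac{1}{72}\right) - - \frac{205587}{8159}\right) + 32539 = \left(\frac{585}{8} + \frac{205587}{8159}\right) + 32539 = \frac{6417711}{65272} + 32539 = \frac{2130303319}{65272}$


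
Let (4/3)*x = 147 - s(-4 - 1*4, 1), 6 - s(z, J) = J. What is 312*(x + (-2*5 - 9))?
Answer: 27300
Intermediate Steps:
s(z, J) = 6 - J
x = 213/2 (x = 3*(147 - (6 - 1*1))/4 = 3*(147 - (6 - 1))/4 = 3*(147 - 1*5)/4 = 3*(147 - 5)/4 = (3/4)*142 = 213/2 ≈ 106.50)
312*(x + (-2*5 - 9)) = 312*(213/2 + (-2*5 - 9)) = 312*(213/2 + (-10 - 9)) = 312*(213/2 - 19) = 312*(175/2) = 27300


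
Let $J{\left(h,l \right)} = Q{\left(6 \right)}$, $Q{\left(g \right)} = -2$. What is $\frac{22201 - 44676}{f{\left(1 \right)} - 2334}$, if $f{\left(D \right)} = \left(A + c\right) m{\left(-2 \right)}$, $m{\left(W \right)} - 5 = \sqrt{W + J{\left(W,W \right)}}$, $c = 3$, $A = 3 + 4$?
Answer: $\frac{12833225}{1304264} + \frac{112375 i}{1304264} \approx 9.8394 + 0.08616 i$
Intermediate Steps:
$A = 7$
$J{\left(h,l \right)} = -2$
$m{\left(W \right)} = 5 + \sqrt{-2 + W}$ ($m{\left(W \right)} = 5 + \sqrt{W - 2} = 5 + \sqrt{-2 + W}$)
$f{\left(D \right)} = 50 + 20 i$ ($f{\left(D \right)} = \left(7 + 3\right) \left(5 + \sqrt{-2 - 2}\right) = 10 \left(5 + \sqrt{-4}\right) = 10 \left(5 + 2 i\right) = 50 + 20 i$)
$\frac{22201 - 44676}{f{\left(1 \right)} - 2334} = \frac{22201 - 44676}{\left(50 + 20 i\right) - 2334} = - \frac{22475}{-2284 + 20 i} = - 22475 \frac{-2284 - 20 i}{5217056} = - \frac{22475 \left(-2284 - 20 i\right)}{5217056}$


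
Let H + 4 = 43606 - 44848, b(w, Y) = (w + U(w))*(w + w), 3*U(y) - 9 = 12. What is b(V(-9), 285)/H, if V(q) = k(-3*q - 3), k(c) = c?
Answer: -744/623 ≈ -1.1942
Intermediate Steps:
U(y) = 7 (U(y) = 3 + (⅓)*12 = 3 + 4 = 7)
V(q) = -3 - 3*q (V(q) = -3*q - 3 = -3 - 3*q)
b(w, Y) = 2*w*(7 + w) (b(w, Y) = (w + 7)*(w + w) = (7 + w)*(2*w) = 2*w*(7 + w))
H = -1246 (H = -4 + (43606 - 44848) = -4 - 1242 = -1246)
b(V(-9), 285)/H = (2*(-3 - 3*(-9))*(7 + (-3 - 3*(-9))))/(-1246) = (2*(-3 + 27)*(7 + (-3 + 27)))*(-1/1246) = (2*24*(7 + 24))*(-1/1246) = (2*24*31)*(-1/1246) = 1488*(-1/1246) = -744/623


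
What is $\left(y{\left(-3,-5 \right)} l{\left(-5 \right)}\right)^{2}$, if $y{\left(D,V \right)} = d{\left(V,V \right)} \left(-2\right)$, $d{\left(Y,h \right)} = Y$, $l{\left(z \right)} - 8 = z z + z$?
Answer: $78400$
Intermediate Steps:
$l{\left(z \right)} = 8 + z + z^{2}$ ($l{\left(z \right)} = 8 + \left(z z + z\right) = 8 + \left(z^{2} + z\right) = 8 + \left(z + z^{2}\right) = 8 + z + z^{2}$)
$y{\left(D,V \right)} = - 2 V$ ($y{\left(D,V \right)} = V \left(-2\right) = - 2 V$)
$\left(y{\left(-3,-5 \right)} l{\left(-5 \right)}\right)^{2} = \left(\left(-2\right) \left(-5\right) \left(8 - 5 + \left(-5\right)^{2}\right)\right)^{2} = \left(10 \left(8 - 5 + 25\right)\right)^{2} = \left(10 \cdot 28\right)^{2} = 280^{2} = 78400$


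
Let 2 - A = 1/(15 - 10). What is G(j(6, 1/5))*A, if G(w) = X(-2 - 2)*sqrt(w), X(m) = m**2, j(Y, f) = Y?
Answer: 144*sqrt(6)/5 ≈ 70.545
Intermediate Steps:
G(w) = 16*sqrt(w) (G(w) = (-2 - 2)**2*sqrt(w) = (-4)**2*sqrt(w) = 16*sqrt(w))
A = 9/5 (A = 2 - 1/(15 - 10) = 2 - 1/5 = 9/5 ≈ 1.8000)
G(j(6, 1/5))*A = (16*sqrt(6))*(9/5) = 144*sqrt(6)/5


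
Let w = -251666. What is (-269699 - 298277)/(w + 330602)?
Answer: -70997/9867 ≈ -7.1954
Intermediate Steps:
(-269699 - 298277)/(w + 330602) = (-269699 - 298277)/(-251666 + 330602) = -567976/78936 = -567976*1/78936 = -70997/9867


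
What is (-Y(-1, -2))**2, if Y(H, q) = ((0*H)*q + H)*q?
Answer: 4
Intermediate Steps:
Y(H, q) = H*q (Y(H, q) = (0*q + H)*q = (0 + H)*q = H*q)
(-Y(-1, -2))**2 = (-(-1)*(-2))**2 = (-1*2)**2 = (-2)**2 = 4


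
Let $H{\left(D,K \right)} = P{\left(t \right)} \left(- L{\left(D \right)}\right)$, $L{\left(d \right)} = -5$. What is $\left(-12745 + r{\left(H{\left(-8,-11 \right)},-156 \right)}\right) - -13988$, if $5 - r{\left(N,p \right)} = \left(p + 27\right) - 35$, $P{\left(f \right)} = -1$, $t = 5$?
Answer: $1412$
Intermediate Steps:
$H{\left(D,K \right)} = -5$ ($H{\left(D,K \right)} = - \left(-1\right) \left(-5\right) = \left(-1\right) 5 = -5$)
$r{\left(N,p \right)} = 13 - p$ ($r{\left(N,p \right)} = 5 - \left(\left(p + 27\right) - 35\right) = 5 - \left(\left(27 + p\right) - 35\right) = 5 - \left(-8 + p\right) = 13 - p$)
$\left(-12745 + r{\left(H{\left(-8,-11 \right)},-156 \right)}\right) - -13988 = \left(-12745 + \left(13 - -156\right)\right) - -13988 = \left(-12745 + \left(13 + 156\right)\right) + 13988 = \left(-12745 + 169\right) + 13988 = -12576 + 13988 = 1412$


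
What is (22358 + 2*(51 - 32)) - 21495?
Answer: 901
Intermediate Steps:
(22358 + 2*(51 - 32)) - 21495 = (22358 + 2*19) - 21495 = (22358 + 38) - 21495 = 22396 - 21495 = 901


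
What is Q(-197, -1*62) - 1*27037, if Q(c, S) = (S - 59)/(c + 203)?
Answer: -162343/6 ≈ -27057.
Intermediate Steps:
Q(c, S) = (-59 + S)/(203 + c)
Q(-197, -1*62) - 1*27037 = (-59 - 1*62)/(203 - 197) - 1*27037 = (-59 - 62)/6 - 27037 = (⅙)*(-121) - 27037 = -121/6 - 27037 = -162343/6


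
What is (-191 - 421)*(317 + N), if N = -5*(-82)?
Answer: -444924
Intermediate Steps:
N = 410
(-191 - 421)*(317 + N) = (-191 - 421)*(317 + 410) = -612*727 = -444924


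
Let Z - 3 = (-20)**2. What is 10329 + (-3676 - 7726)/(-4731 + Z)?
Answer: 22357657/2164 ≈ 10332.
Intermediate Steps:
Z = 403 (Z = 3 + (-20)**2 = 3 + 400 = 403)
10329 + (-3676 - 7726)/(-4731 + Z) = 10329 + (-3676 - 7726)/(-4731 + 403) = 10329 - 11402/(-4328) = 10329 - 11402*(-1/4328) = 10329 + 5701/2164 = 22357657/2164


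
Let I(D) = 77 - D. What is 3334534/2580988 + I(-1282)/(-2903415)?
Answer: 1613004745153/1248946545670 ≈ 1.2915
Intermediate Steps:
3334534/2580988 + I(-1282)/(-2903415) = 3334534/2580988 + (77 - 1*(-1282))/(-2903415) = 3334534*(1/2580988) + (77 + 1282)*(-1/2903415) = 1667267/1290494 + 1359*(-1/2903415) = 1667267/1290494 - 453/967805 = 1613004745153/1248946545670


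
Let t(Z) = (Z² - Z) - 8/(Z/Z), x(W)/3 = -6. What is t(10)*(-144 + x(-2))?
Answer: -13284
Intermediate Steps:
x(W) = -18 (x(W) = 3*(-6) = -18)
t(Z) = -8 + Z² - Z (t(Z) = (Z² - Z) - 8/1 = (Z² - Z) - 8*1 = (Z² - Z) - 8 = -8 + Z² - Z)
t(10)*(-144 + x(-2)) = (-8 + 10² - 1*10)*(-144 - 18) = (-8 + 100 - 10)*(-162) = 82*(-162) = -13284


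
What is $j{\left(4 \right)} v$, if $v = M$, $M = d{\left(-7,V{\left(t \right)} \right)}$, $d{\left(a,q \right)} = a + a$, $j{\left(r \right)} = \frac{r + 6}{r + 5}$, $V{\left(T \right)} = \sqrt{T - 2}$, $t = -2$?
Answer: $- \frac{140}{9} \approx -15.556$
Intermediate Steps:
$V{\left(T \right)} = \sqrt{-2 + T}$
$j{\left(r \right)} = \frac{6 + r}{5 + r}$
$d{\left(a,q \right)} = 2 a$
$M = -14$ ($M = 2 \left(-7\right) = -14$)
$v = -14$
$j{\left(4 \right)} v = \frac{6 + 4}{5 + 4} \left(-14\right) = \frac{1}{9} \cdot 10 \left(-14\right) = \frac{10}{9} \left(-14\right) = - \frac{140}{9}$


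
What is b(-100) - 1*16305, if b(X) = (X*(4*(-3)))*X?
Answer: -136305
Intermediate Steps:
b(X) = -12*X² (b(X) = (X*(-12))*X = (-12*X)*X = -12*X²)
b(-100) - 1*16305 = -12*(-100)² - 1*16305 = -12*10000 - 16305 = -120000 - 16305 = -136305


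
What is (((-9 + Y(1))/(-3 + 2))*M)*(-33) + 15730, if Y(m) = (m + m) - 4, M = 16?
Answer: 9922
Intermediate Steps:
Y(m) = -4 + 2*m (Y(m) = 2*m - 4 = -4 + 2*m)
(((-9 + Y(1))/(-3 + 2))*M)*(-33) + 15730 = (((-9 + (-4 + 2*1))/(-3 + 2))*16)*(-33) + 15730 = (((-9 + (-4 + 2))/(-1))*16)*(-33) + 15730 = (((-9 - 2)*(-1))*16)*(-33) + 15730 = (-11*(-1)*16)*(-33) + 15730 = (11*16)*(-33) + 15730 = 176*(-33) + 15730 = -5808 + 15730 = 9922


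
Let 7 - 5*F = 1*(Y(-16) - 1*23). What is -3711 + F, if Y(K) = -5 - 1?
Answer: -18519/5 ≈ -3703.8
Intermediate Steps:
Y(K) = -6
F = 36/5 (F = 7/5 - (-6 - 1*23)/5 = 7/5 - (-6 - 23)/5 = 7/5 - (-29)/5 = 7/5 - ⅕*(-29) = 7/5 + 29/5 = 36/5 ≈ 7.2000)
-3711 + F = -3711 + 36/5 = -18519/5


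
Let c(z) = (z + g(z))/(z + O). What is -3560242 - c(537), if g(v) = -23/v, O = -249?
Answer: -275306537549/77328 ≈ -3.5602e+6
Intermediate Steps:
c(z) = (z - 23/z)/(-249 + z) (c(z) = (z - 23/z)/(z - 249) = (z - 23/z)/(-249 + z))
-3560242 - c(537) = -3560242 - (-23 + 537²)/(537*(-249 + 537)) = -3560242 - (-23 + 288369)/(537*288) = -3560242 - 288346/(537*288) = -3560242 - 1*144173/77328 = -3560242 - 144173/77328 = -275306537549/77328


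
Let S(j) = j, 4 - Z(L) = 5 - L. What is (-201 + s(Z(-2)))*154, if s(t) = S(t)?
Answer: -31416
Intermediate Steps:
Z(L) = -1 + L (Z(L) = 4 - (5 - L) = 4 + (-5 + L) = -1 + L)
s(t) = t
(-201 + s(Z(-2)))*154 = (-201 + (-1 - 2))*154 = (-201 - 3)*154 = -204*154 = -31416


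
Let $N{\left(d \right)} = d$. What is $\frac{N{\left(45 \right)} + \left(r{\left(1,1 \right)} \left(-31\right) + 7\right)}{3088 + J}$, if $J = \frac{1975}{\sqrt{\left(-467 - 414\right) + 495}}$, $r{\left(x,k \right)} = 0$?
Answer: $\frac{4767872}{283438293} + \frac{7900 i \sqrt{386}}{283438293} \approx 0.016822 + 0.0005476 i$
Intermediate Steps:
$J = - \frac{1975 i \sqrt{386}}{386}$ ($J = \frac{1975}{\sqrt{-881 + 495}} = \frac{1975}{\sqrt{-386}} = \frac{1975}{i \sqrt{386}} = 1975 \left(- \frac{i \sqrt{386}}{386}\right) = - \frac{1975 i \sqrt{386}}{386} \approx - 100.52 i$)
$\frac{N{\left(45 \right)} + \left(r{\left(1,1 \right)} \left(-31\right) + 7\right)}{3088 + J} = \frac{45 + \left(0 \left(-31\right) + 7\right)}{3088 - \frac{1975 i \sqrt{386}}{386}} = \frac{45 + \left(0 + 7\right)}{3088 - \frac{1975 i \sqrt{386}}{386}} = \frac{45 + 7}{3088 - \frac{1975 i \sqrt{386}}{386}} = \frac{52}{3088 - \frac{1975 i \sqrt{386}}{386}}$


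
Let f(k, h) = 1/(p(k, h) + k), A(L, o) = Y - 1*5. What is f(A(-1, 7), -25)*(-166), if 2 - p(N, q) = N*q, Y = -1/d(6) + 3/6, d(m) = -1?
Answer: 166/89 ≈ 1.8652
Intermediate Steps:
Y = 3/2 (Y = -1/(-1) + 3/6 = -1*(-1) + 3*(⅙) = 1 + ½ = 3/2 ≈ 1.5000)
p(N, q) = 2 - N*q
A(L, o) = -7/2 (A(L, o) = 3/2 - 1*5 = 3/2 - 5 = -7/2)
f(k, h) = 1/(2 + k - h*k) (f(k, h) = 1/((2 - k*h) + k) = 1/((2 - h*k) + k) = 1/(2 + k - h*k))
f(A(-1, 7), -25)*(-166) = -166/(2 - 7/2 - 1*(-25)*(-7/2)) = -166/(2 - 7/2 - 175/2) = -166/(-89) = -1/89*(-166) = 166/89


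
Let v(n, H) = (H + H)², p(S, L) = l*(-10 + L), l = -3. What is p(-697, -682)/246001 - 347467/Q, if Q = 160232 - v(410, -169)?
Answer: -85381758379/11313093988 ≈ -7.5472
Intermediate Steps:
p(S, L) = 30 - 3*L (p(S, L) = -3*(-10 + L) = 30 - 3*L)
v(n, H) = 4*H² (v(n, H) = (2*H)² = 4*H²)
Q = 45988 (Q = 160232 - 4*(-169)² = 160232 - 4*28561 = 160232 - 1*114244 = 160232 - 114244 = 45988)
p(-697, -682)/246001 - 347467/Q = (30 - 3*(-682))/246001 - 347467/45988 = (30 + 2046)*(1/246001) - 347467*1/45988 = 2076*(1/246001) - 347467/45988 = 2076/246001 - 347467/45988 = -85381758379/11313093988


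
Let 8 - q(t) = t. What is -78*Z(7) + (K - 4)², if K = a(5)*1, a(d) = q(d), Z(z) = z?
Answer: -545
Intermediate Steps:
q(t) = 8 - t
a(d) = 8 - d
K = 3 (K = (8 - 1*5)*1 = (8 - 5)*1 = 3*1 = 3)
-78*Z(7) + (K - 4)² = -78*7 + (3 - 4)² = -546 + (-1)² = -546 + 1 = -545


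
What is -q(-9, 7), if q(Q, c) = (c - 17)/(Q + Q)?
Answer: -5/9 ≈ -0.55556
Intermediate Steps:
q(Q, c) = (-17 + c)/(2*Q) (q(Q, c) = (-17 + c)/((2*Q)) = (-17 + c)*(1/(2*Q)) = (-17 + c)/(2*Q))
-q(-9, 7) = -(-17 + 7)/(2*(-9)) = -(-1)*(-10)/(2*9) = -1*5/9 = -5/9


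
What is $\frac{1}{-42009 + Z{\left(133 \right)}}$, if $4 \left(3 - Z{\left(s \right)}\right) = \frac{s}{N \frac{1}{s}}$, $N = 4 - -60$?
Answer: $- \frac{256}{10771225} \approx -2.3767 \cdot 10^{-5}$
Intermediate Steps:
$N = 64$ ($N = 4 + 60 = 64$)
$Z{\left(s \right)} = 3 - \frac{s^{2}}{256}$ ($Z{\left(s \right)} = 3 - \frac{s \frac{1}{64 \frac{1}{s}}}{4} = 3 - \frac{s \frac{s}{64}}{4} = 3 - \frac{\frac{1}{64} s^{2}}{4} = 3 - \frac{s^{2}}{256}$)
$\frac{1}{-42009 + Z{\left(133 \right)}} = \frac{1}{-42009 + \left(3 - \frac{133^{2}}{256}\right)} = \frac{1}{-42009 + \left(3 - \frac{17689}{256}\right)} = \frac{1}{-42009 - \frac{16921}{256}} = \frac{1}{- \frac{10771225}{256}} = - \frac{256}{10771225}$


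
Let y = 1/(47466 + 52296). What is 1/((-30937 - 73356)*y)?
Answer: -99762/104293 ≈ -0.95656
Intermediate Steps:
y = 1/99762 ≈ 1.0024e-5
1/((-30937 - 73356)*y) = 1/((-30937 - 73356)*(1/99762)) = 99762/(-104293) = -1/104293*99762 = -99762/104293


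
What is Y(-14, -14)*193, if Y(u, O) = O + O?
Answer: -5404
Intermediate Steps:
Y(u, O) = 2*O
Y(-14, -14)*193 = (2*(-14))*193 = -28*193 = -5404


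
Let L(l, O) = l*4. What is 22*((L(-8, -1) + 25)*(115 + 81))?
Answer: -30184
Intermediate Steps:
L(l, O) = 4*l
22*((L(-8, -1) + 25)*(115 + 81)) = 22*((4*(-8) + 25)*(115 + 81)) = 22*((-32 + 25)*196) = 22*(-7*196) = 22*(-1372) = -30184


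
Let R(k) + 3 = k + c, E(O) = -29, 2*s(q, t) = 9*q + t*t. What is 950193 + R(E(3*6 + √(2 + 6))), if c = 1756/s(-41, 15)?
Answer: 17102459/18 ≈ 9.5014e+5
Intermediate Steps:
s(q, t) = t²/2 + 9*q/2 (s(q, t) = (9*q + t*t)/2 = (9*q + t²)/2 = (t² + 9*q)/2 = t²/2 + 9*q/2)
c = -439/18 (c = 1756/((½)*15² + (9/2)*(-41)) = 1756/((½)*225 - 369/2) = 1756/(225/2 - 369/2) = 1756/(-72) = 1756*(-1/72) = -439/18 ≈ -24.389)
R(k) = -493/18 + k (R(k) = -3 + (k - 439/18) = -3 + (-439/18 + k) = -493/18 + k)
950193 + R(E(3*6 + √(2 + 6))) = 950193 + (-493/18 - 29) = 950193 - 1015/18 = 17102459/18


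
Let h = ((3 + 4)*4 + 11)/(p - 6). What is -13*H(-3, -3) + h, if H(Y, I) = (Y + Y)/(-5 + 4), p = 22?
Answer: -1209/16 ≈ -75.563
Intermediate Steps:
H(Y, I) = -2*Y (H(Y, I) = (2*Y)/(-1) = (2*Y)*(-1) = -2*Y)
h = 39/16 (h = ((3 + 4)*4 + 11)/(22 - 6) = (7*4 + 11)/16 = (28 + 11)*(1/16) = 39*(1/16) = 39/16 ≈ 2.4375)
-13*H(-3, -3) + h = -(-26)*(-3) + 39/16 = -13*6 + 39/16 = -78 + 39/16 = -1209/16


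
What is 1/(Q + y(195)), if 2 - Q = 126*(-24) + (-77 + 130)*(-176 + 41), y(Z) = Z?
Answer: 1/10376 ≈ 9.6376e-5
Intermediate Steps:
Q = 10181 (Q = 2 - (126*(-24) + (-77 + 130)*(-176 + 41)) = 2 - (-3024 + 53*(-135)) = 2 - (-3024 - 7155) = 2 - 1*(-10179) = 2 + 10179 = 10181)
1/(Q + y(195)) = 1/(10181 + 195) = 1/10376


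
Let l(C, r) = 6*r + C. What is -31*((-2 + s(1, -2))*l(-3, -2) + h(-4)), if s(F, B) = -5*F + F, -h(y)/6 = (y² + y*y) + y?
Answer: 2418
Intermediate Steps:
h(y) = -12*y² - 6*y (h(y) = -6*((y² + y*y) + y) = -6*((y² + y²) + y) = -6*(2*y² + y) = -6*(y + 2*y²) = -12*y² - 6*y)
s(F, B) = -4*F
l(C, r) = C + 6*r
-31*((-2 + s(1, -2))*l(-3, -2) + h(-4)) = -31*((-2 - 4*1)*(-3 + 6*(-2)) - 6*(-4)*(1 + 2*(-4))) = -31*((-2 - 4)*(-3 - 12) - 6*(-4)*(1 - 8)) = -31*(-6*(-15) - 6*(-4)*(-7)) = -31*(90 - 168) = -31*(-78) = 2418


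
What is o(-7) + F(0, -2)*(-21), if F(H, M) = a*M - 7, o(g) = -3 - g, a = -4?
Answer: -17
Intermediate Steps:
F(H, M) = -7 - 4*M (F(H, M) = -4*M - 7 = -7 - 4*M)
o(-7) + F(0, -2)*(-21) = (-3 - 1*(-7)) + (-7 - 4*(-2))*(-21) = (-3 + 7) + (-7 + 8)*(-21) = 4 + 1*(-21) = 4 - 21 = -17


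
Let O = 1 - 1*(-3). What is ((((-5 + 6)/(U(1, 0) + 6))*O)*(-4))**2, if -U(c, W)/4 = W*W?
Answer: 64/9 ≈ 7.1111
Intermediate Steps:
O = 4 (O = 1 + 3 = 4)
U(c, W) = -4*W**2 (U(c, W) = -4*W*W = -4*W**2)
((((-5 + 6)/(U(1, 0) + 6))*O)*(-4))**2 = ((((-5 + 6)/(-4*0**2 + 6))*4)*(-4))**2 = (((1/(-4*0 + 6))*4)*(-4))**2 = (((1/(0 + 6))*4)*(-4))**2 = (((1/6)*4)*(-4))**2 = ((2/3)*(-4))**2 = (-8/3)**2 = 64/9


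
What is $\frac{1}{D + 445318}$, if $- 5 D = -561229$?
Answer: $\frac{5}{2787819} \approx 1.7935 \cdot 10^{-6}$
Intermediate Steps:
$D = \frac{561229}{5}$ ($D = \left(- \frac{1}{5}\right) \left(-561229\right) = \frac{561229}{5} \approx 1.1225 \cdot 10^{5}$)
$\frac{1}{D + 445318} = \frac{1}{\frac{561229}{5} + 445318} = \frac{1}{\frac{2787819}{5}} = \frac{5}{2787819}$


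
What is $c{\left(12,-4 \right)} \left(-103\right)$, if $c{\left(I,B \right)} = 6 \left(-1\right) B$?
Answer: $-2472$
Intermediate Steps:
$c{\left(I,B \right)} = - 6 B$
$c{\left(12,-4 \right)} \left(-103\right) = \left(-6\right) \left(-4\right) \left(-103\right) = 24 \left(-103\right) = -2472$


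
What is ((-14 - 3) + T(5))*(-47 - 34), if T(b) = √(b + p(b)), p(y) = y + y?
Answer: 1377 - 81*√15 ≈ 1063.3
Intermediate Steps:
p(y) = 2*y
T(b) = √3*√b (T(b) = √(b + 2*b) = √(3*b) = √3*√b)
((-14 - 3) + T(5))*(-47 - 34) = ((-14 - 3) + √3*√5)*(-47 - 34) = (-17 + √15)*(-81) = 1377 - 81*√15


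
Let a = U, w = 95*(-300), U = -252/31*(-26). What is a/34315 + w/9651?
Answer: -10084689716/3422132005 ≈ -2.9469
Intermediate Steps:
U = 6552/31 (U = -252/31*(-26) = 6552/31 ≈ 211.35)
w = -28500
a = 6552/31 ≈ 211.35
a/34315 + w/9651 = (6552/31)/34315 - 28500/9651 = (6552/31)*(1/34315) - 28500*1/9651 = 6552/1063765 - 9500/3217 = -10084689716/3422132005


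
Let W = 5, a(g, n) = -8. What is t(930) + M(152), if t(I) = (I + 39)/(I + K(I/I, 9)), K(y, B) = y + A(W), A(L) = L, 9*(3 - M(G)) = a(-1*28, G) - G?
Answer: 20417/936 ≈ 21.813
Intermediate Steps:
M(G) = 35/9 + G/9 (M(G) = 3 - (-8 - G)/9 = 3 + (8/9 + G/9) = 35/9 + G/9)
K(y, B) = 5 + y (K(y, B) = y + 5 = 5 + y)
t(I) = (39 + I)/(6 + I) (t(I) = (I + 39)/(I + (5 + I/I)) = (39 + I)/(I + (5 + 1)) = (39 + I)/(I + 6) = (39 + I)/(6 + I))
t(930) + M(152) = (39 + 930)/(6 + 930) + (35/9 + (⅑)*152) = 969/936 + (35/9 + 152/9) = (1/936)*969 + 187/9 = 323/312 + 187/9 = 20417/936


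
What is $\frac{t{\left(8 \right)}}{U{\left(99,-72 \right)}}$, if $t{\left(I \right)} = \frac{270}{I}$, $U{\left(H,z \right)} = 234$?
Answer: $\frac{15}{104} \approx 0.14423$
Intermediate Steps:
$\frac{t{\left(8 \right)}}{U{\left(99,-72 \right)}} = \frac{270 \cdot \frac{1}{8}}{234} = 270 \cdot \frac{1}{8} \cdot \frac{1}{234} = \frac{135}{4} \cdot \frac{1}{234} = \frac{15}{104}$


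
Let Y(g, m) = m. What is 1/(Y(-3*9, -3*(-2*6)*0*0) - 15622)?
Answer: -1/15622 ≈ -6.4012e-5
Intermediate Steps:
1/(Y(-3*9, -3*(-2*6)*0*0) - 15622) = 1/(-3*(-2*6)*0*0 - 15622) = 1/(-(-36)*0*0 - 15622) = 1/(-3*0*0 - 15622) = 1/(0*0 - 15622) = 1/(0 - 15622) = 1/(-15622) = -1/15622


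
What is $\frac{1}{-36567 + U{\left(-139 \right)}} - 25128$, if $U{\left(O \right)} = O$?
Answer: $- \frac{922348369}{36706} \approx -25128.0$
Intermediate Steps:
$\frac{1}{-36567 + U{\left(-139 \right)}} - 25128 = \frac{1}{-36567 - 139} - 25128 = \frac{1}{-36706} - 25128 = - \frac{1}{36706} - 25128 = - \frac{922348369}{36706}$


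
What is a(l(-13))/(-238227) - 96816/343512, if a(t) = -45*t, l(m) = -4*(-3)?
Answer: -317759566/1136581017 ≈ -0.27957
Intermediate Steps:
l(m) = 12
a(l(-13))/(-238227) - 96816/343512 = -45*12/(-238227) - 96816/343512 = -540*(-1/238227) - 96816*1/343512 = 180/79409 - 4034/14313 = -317759566/1136581017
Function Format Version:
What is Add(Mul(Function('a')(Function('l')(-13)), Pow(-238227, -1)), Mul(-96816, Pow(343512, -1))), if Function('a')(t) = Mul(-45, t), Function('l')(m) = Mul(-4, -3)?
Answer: Rational(-317759566, 1136581017) ≈ -0.27957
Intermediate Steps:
Function('l')(m) = 12
Add(Mul(Function('a')(Function('l')(-13)), Pow(-238227, -1)), Mul(-96816, Pow(343512, -1))) = Add(Mul(Mul(-45, 12), Pow(-238227, -1)), Mul(-96816, Pow(343512, -1))) = Add(Mul(-540, Rational(-1, 238227)), Mul(-96816, Rational(1, 343512))) = Add(Rational(180, 79409), Rational(-4034, 14313)) = Rational(-317759566, 1136581017)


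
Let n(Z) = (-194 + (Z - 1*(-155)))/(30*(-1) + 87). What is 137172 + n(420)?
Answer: 2606395/19 ≈ 1.3718e+5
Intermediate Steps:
n(Z) = -13/19 + Z/57 (n(Z) = (-194 + (Z + 155))/(-30 + 87) = (-194 + (155 + Z))/57 = (-39 + Z)*(1/57) = -13/19 + Z/57)
137172 + n(420) = 137172 + (-13/19 + (1/57)*420) = 137172 + (-13/19 + 140/19) = 137172 + 127/19 = 2606395/19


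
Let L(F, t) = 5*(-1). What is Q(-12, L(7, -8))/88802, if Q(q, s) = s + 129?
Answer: 62/44401 ≈ 0.0013964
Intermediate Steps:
L(F, t) = -5
Q(q, s) = 129 + s
Q(-12, L(7, -8))/88802 = (129 - 5)/88802 = 124*(1/88802) = 62/44401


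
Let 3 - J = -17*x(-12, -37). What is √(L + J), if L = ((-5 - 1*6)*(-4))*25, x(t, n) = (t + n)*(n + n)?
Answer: √62745 ≈ 250.49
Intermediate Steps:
x(t, n) = 2*n*(n + t) (x(t, n) = (n + t)*(2*n) = 2*n*(n + t))
J = 61645 (J = 3 - (-17)*2*(-37)*(-37 - 12) = 3 - (-17)*2*(-37)*(-49) = 3 - (-17)*3626 = 3 - 1*(-61642) = 3 + 61642 = 61645)
L = 1100 (L = ((-5 - 6)*(-4))*25 = -11*(-4)*25 = 44*25 = 1100)
√(L + J) = √(1100 + 61645) = √62745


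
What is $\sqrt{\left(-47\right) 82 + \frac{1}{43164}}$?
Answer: $\frac{i \sqrt{199458511945}}{7194} \approx 62.081 i$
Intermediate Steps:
$\sqrt{\left(-47\right) 82 + \frac{1}{43164}} = \sqrt{-3854 + \frac{1}{43164}} = \sqrt{- \frac{166354055}{43164}} = \frac{i \sqrt{199458511945}}{7194}$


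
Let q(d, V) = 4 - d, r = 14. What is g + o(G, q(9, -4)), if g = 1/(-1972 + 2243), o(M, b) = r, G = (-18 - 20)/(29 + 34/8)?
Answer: 3795/271 ≈ 14.004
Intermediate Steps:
G = -8/7 (G = -38/(29 + 34*(1/8)) = -38/(29 + 17/4) = -38/133/4 = -38*4/133 = -8/7 ≈ -1.1429)
o(M, b) = 14
g = 1/271 ≈ 0.0036900
g + o(G, q(9, -4)) = 1/271 + 14 = 3795/271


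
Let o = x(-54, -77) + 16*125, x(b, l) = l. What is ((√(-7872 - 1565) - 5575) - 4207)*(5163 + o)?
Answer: -69315252 + 7086*I*√9437 ≈ -6.9315e+7 + 6.8836e+5*I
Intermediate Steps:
o = 1923 (o = -77 + 16*125 = -77 + 2000 = 1923)
((√(-7872 - 1565) - 5575) - 4207)*(5163 + o) = ((√(-7872 - 1565) - 5575) - 4207)*(5163 + 1923) = ((√(-9437) - 5575) - 4207)*7086 = ((I*√9437 - 5575) - 4207)*7086 = ((-5575 + I*√9437) - 4207)*7086 = (-9782 + I*√9437)*7086 = -69315252 + 7086*I*√9437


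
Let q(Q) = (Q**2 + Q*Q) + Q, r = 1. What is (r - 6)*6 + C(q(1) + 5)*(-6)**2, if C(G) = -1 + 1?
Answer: -30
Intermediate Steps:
q(Q) = Q + 2*Q**2 (q(Q) = (Q**2 + Q**2) + Q = 2*Q**2 + Q = Q + 2*Q**2)
C(G) = 0
(r - 6)*6 + C(q(1) + 5)*(-6)**2 = (1 - 6)*6 + 0*(-6)**2 = -5*6 + 0*36 = -30 + 0 = -30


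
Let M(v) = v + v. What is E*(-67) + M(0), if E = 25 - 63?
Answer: 2546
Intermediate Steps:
M(v) = 2*v
E = -38
E*(-67) + M(0) = -38*(-67) + 2*0 = 2546 + 0 = 2546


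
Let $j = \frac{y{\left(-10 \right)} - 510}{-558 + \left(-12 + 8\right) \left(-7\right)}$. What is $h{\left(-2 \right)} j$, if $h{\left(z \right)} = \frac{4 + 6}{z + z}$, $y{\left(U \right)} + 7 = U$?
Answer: $- \frac{527}{212} \approx -2.4858$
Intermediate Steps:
$y{\left(U \right)} = -7 + U$
$j = \frac{527}{530}$ ($j = \frac{\left(-7 - 10\right) - 510}{-558 + \left(-12 + 8\right) \left(-7\right)} = \frac{-17 - 510}{-558 - -28} = - \frac{527}{-558 + 28} = - \frac{527}{-530} = \left(-527\right) \left(- \frac{1}{530}\right) = \frac{527}{530} \approx 0.99434$)
$h{\left(z \right)} = \frac{5}{z}$ ($h{\left(z \right)} = \frac{10}{2 z} = 10 \frac{1}{2 z} = \frac{5}{z}$)
$h{\left(-2 \right)} j = \frac{5}{-2} \cdot \frac{527}{530} = 5 \left(- \frac{1}{2}\right) \frac{527}{530} = \left(- \frac{5}{2}\right) \frac{527}{530} = - \frac{527}{212}$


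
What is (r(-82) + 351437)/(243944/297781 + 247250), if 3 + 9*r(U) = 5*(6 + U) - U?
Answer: 470885859796/331319682873 ≈ 1.4212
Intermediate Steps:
r(U) = 3 + 4*U/9 (r(U) = -⅓ + (5*(6 + U) - U)/9 = -⅓ + ((30 + 5*U) - U)/9 = -⅓ + (30 + 4*U)/9 = -⅓ + (10/3 + 4*U/9) = 3 + 4*U/9)
(r(-82) + 351437)/(243944/297781 + 247250) = ((3 + (4/9)*(-82)) + 351437)/(243944/297781 + 247250) = ((3 - 328/9) + 351437)/(243944*(1/297781) + 247250) = (-301/9 + 351437)/(243944/297781 + 247250) = 3162632/(9*(73626596194/297781)) = (3162632/9)*(297781/73626596194) = 470885859796/331319682873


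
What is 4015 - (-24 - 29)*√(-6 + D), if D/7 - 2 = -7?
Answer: 4015 + 53*I*√41 ≈ 4015.0 + 339.37*I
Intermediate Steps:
D = -35 (D = 14 + 7*(-7) = 14 - 49 = -35)
4015 - (-24 - 29)*√(-6 + D) = 4015 - (-24 - 29)*√(-6 - 35) = 4015 - (-53)*√(-41) = 4015 - (-53)*I*√41 = 4015 + 53*I*√41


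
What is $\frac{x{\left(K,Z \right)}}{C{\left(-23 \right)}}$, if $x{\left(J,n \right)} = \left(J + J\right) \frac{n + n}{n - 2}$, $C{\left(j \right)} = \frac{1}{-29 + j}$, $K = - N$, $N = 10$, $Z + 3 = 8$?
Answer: $\frac{10400}{3} \approx 3466.7$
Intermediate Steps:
$Z = 5$ ($Z = -3 + 8 = 5$)
$K = -10$ ($K = \left(-1\right) 10 = -10$)
$x{\left(J,n \right)} = \frac{4 J n}{-2 + n}$ ($x{\left(J,n \right)} = 2 J \frac{2 n}{-2 + n} = \frac{4 J n}{-2 + n}$)
$\frac{x{\left(K,Z \right)}}{C{\left(-23 \right)}} = \frac{4 \left(-10\right) 5 \frac{1}{-2 + 5}}{\frac{1}{-29 - 23}} = \frac{4 \left(-10\right) 5 \cdot \frac{1}{3}}{\frac{1}{-52}} = \frac{4 \left(-10\right) 5 \cdot \frac{1}{3}}{- \frac{1}{52}} = \left(- \frac{200}{3}\right) \left(-52\right) = \frac{10400}{3}$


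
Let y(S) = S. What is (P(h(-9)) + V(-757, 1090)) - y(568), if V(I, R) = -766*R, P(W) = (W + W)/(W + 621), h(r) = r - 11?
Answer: -502140348/601 ≈ -8.3551e+5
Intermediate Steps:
h(r) = -11 + r
P(W) = 2*W/(621 + W) (P(W) = (2*W)/(621 + W) = 2*W/(621 + W))
(P(h(-9)) + V(-757, 1090)) - y(568) = (2*(-11 - 9)/(621 + (-11 - 9)) - 766*1090) - 1*568 = (2*(-20)/(621 - 20) - 834940) - 568 = (2*(-20)/601 - 834940) - 568 = (2*(-20)*(1/601) - 834940) - 568 = (-40/601 - 834940) - 568 = -501798980/601 - 568 = -502140348/601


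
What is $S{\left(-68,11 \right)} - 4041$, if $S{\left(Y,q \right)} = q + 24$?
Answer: $-4006$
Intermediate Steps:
$S{\left(Y,q \right)} = 24 + q$
$S{\left(-68,11 \right)} - 4041 = \left(24 + 11\right) - 4041 = 35 - 4041 = -4006$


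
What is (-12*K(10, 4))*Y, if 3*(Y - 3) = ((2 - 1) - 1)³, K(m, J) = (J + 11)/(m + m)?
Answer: -27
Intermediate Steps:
K(m, J) = (11 + J)/(2*m) (K(m, J) = (11 + J)/((2*m)) = (11 + J)*(1/(2*m)) = (11 + J)/(2*m))
Y = 3 (Y = 3 + ((2 - 1) - 1)³/3 = 3 + (1 - 1)³/3 = 3 + (⅓)*0³ = 3 + (⅓)*0 = 3 + 0 = 3)
(-12*K(10, 4))*Y = -6*(11 + 4)/10*3 = -6*15/10*3 = -12*¾*3 = -9*3 = -27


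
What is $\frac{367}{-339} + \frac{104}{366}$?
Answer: $- \frac{16511}{20679} \approx -0.79844$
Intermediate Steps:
$\frac{367}{-339} + \frac{104}{366} = 367 \left(- \frac{1}{339}\right) + 104 \cdot \frac{1}{366} = - \frac{367}{339} + \frac{52}{183} = - \frac{16511}{20679}$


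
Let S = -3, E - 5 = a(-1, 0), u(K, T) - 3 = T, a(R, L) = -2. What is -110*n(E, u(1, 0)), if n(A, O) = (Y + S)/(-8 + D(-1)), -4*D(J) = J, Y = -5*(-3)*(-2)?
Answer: -14520/31 ≈ -468.39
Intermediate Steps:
u(K, T) = 3 + T
E = 3 (E = 5 - 2 = 3)
Y = -30 (Y = 15*(-2) = -30)
D(J) = -J/4
n(A, O) = 132/31 (n(A, O) = (-30 - 3)/(-8 - ¼*(-1)) = -33/(-8 + ¼) = -33/(-31/4) = -33*(-4/31) = 132/31)
-110*n(E, u(1, 0)) = -110*132/31 = -14520/31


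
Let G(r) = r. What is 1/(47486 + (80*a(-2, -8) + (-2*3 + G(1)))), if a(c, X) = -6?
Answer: 1/47001 ≈ 2.1276e-5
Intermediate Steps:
1/(47486 + (80*a(-2, -8) + (-2*3 + G(1)))) = 1/(47486 + (80*(-6) + (-2*3 + 1))) = 1/(47486 + (-480 + (-6 + 1))) = 1/(47486 + (-480 - 5)) = 1/(47486 - 485) = 1/47001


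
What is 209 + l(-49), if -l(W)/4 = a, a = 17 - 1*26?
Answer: 245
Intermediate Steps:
a = -9 (a = 17 - 26 = -9)
l(W) = 36 (l(W) = -4*(-9) = 36)
209 + l(-49) = 209 + 36 = 245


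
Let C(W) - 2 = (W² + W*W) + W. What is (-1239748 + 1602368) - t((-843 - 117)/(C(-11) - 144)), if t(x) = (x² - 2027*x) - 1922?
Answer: 2713428702/7921 ≈ 3.4256e+5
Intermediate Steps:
C(W) = 2 + W + 2*W² (C(W) = 2 + ((W² + W*W) + W) = 2 + ((W² + W²) + W) = 2 + (2*W² + W) = 2 + (W + 2*W²) = 2 + W + 2*W²)
t(x) = -1922 + x² - 2027*x
(-1239748 + 1602368) - t((-843 - 117)/(C(-11) - 144)) = (-1239748 + 1602368) - (-1922 + ((-843 - 117)/((2 - 11 + 2*(-11)²) - 144))² - 2027*(-843 - 117)/((2 - 11 + 2*(-11)²) - 144)) = 362620 - (-1922 + (-960/((2 - 11 + 2*121) - 144))² - (-1945920)/((2 - 11 + 2*121) - 144)) = 362620 - (-1922 + (-960/((2 - 11 + 242) - 144))² - (-1945920)/((2 - 11 + 242) - 144)) = 362620 - (-1922 + (-960/(233 - 144))² - (-1945920)/(233 - 144)) = 362620 - (-1922 + (-960/89)² - (-1945920)/89) = 362620 - (-1922 + (-960*1/89)² - (-1945920)/89) = 362620 - (-1922 + (-960/89)² - 2027*(-960/89)) = 362620 - (-1922 + 921600/7921 + 1945920/89) = 362620 - 1*158884318/7921 = 362620 - 158884318/7921 = 2713428702/7921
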